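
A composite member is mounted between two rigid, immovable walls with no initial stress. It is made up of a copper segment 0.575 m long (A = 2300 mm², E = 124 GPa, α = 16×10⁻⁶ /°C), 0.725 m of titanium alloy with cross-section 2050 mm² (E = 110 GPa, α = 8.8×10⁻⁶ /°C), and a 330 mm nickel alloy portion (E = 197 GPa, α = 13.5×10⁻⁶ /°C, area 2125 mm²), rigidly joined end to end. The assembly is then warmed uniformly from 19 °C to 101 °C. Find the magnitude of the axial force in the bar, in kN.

P ≈ 273 kN (compressive)

With the walls removed the bar would change length by δ_free = Σ αᵢΔT Lᵢ = 16×10⁻⁶×82×575 + 8.8×10⁻⁶×82×725 + 13.5×10⁻⁶×82×330 = 1.643 mm.
Since the ends are fixed, an axial force P builds up, equal in every segment, with P · Σ Lᵢ/(AᵢEᵢ) = δ_free.
Σ Lᵢ/(AᵢEᵢ) = 575/(2300×124×10³) + 725/(2050×110×10³) + 330/(2125×197×10³) = 6.02×10⁻⁶ mm/N.
P = 1.643 / 6.02×10⁻⁶ = 272900 N = 272.9 kN, compressive.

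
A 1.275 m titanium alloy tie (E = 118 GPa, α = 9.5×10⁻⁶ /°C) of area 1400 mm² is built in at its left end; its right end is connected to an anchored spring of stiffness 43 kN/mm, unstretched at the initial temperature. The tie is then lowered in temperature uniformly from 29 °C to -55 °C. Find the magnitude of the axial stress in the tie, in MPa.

Free thermal contraction: δ_free = αΔT L = 9.5×10⁻⁶ × 84 × 1275 = 1.017 mm.
Let P be the tensile force in the spring. The tie extends elastically by PL/(AE) and the spring stretches by P/k; together these equal δ_free.
So P = δ_free / [L/(AE) + 1/k] = 1.017 / [ 1275/(1400×118×10³) + 1/(43×10³) ].
P = 1.017 / 3.097×10⁻⁵ = 32850 N.
σ = P/A = 32850/1400 = 23.46 MPa.

σ ≈ 23.5 MPa (tensile)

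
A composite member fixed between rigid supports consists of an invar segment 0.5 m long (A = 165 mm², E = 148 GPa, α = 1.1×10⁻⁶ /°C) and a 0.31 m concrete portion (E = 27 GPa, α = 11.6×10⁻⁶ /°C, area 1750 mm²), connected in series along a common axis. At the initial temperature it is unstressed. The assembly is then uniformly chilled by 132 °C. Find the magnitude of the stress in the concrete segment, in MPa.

σ ≈ 11.6 MPa (tensile)

Free thermal contraction of the whole bar: Σ αᵢΔT Lᵢ = 1.1×10⁻⁶×132×500 + 11.6×10⁻⁶×132×310 = 0.5473 mm.
Since the ends are fixed, an axial force P builds up, equal in every segment, with P · Σ Lᵢ/(AᵢEᵢ) = δ_free.
The series flexibility is Σ Lᵢ/(AᵢEᵢ) = 500/(165×148×10³) + 310/(1750×27×10³) = 2.704×10⁻⁵ mm/N.
Hence P = δ_free / Σ(L/AE) = 0.5473/2.704×10⁻⁵ = 20.24 kN (tensile).
σ_{concrete} = P / A = 20240 / 1750 = 11.57 MPa.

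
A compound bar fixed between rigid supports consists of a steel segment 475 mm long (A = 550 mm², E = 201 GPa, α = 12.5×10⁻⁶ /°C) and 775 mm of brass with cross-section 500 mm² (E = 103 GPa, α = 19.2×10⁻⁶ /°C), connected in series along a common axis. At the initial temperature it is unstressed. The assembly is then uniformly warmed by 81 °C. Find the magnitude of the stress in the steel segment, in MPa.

If the supports were absent, the total length change would be Σ αᵢΔT Lᵢ = 12.5×10⁻⁶×81×475 + 19.2×10⁻⁶×81×775 = 1.686 mm.
Since the ends are fixed, an axial force P builds up, equal in every segment, with P · Σ Lᵢ/(AᵢEᵢ) = δ_free.
The series flexibility is Σ Lᵢ/(AᵢEᵢ) = 475/(550×201×10³) + 775/(500×103×10³) = 1.935×10⁻⁵ mm/N.
P = 1.686 / 1.935×10⁻⁵ = 87160 N = 87.16 kN, compressive.
σ_{steel} = P / A = 87160 / 550 = 158.5 MPa.

σ ≈ 158 MPa (compressive)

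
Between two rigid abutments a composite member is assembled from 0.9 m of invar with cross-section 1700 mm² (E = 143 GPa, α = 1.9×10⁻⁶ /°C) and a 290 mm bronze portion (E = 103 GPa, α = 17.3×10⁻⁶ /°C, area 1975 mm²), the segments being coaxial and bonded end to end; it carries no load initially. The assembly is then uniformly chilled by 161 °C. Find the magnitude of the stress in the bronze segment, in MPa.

Free thermal contraction of the whole bar: Σ αᵢΔT Lᵢ = 1.9×10⁻⁶×161×900 + 17.3×10⁻⁶×161×290 = 1.083 mm.
The walls prevent any net length change, so an axial force P (same in every segment) develops. Compatibility: P · Σ Lᵢ/(AᵢEᵢ) = δ_free.
Σ Lᵢ/(AᵢEᵢ) = 900/(1700×143×10³) + 290/(1975×103×10³) = 5.128×10⁻⁶ mm/N.
So P = 1.083 / 5.128×10⁻⁶ = 211.2 kN, tensile.
σ_{bronze} = P / A = 211200 / 1975 = 106.9 MPa.

σ ≈ 107 MPa (tensile)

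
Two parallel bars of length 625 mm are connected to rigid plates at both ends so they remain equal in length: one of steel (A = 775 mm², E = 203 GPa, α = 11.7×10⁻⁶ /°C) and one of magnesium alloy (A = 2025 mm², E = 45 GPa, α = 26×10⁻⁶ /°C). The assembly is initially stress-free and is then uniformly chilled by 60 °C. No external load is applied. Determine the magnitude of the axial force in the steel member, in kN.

P ≈ 49.5 kN (compressive in the steel)

Equilibrium of a rigid end plate with no external load gives equal and opposite internal forces ±P in the two members. Since α_{magnesium alloy} > α_{steel}, cooling drives the magnesium alloy into tension and the steel into compression.
Equating the net (thermal + elastic) strains gives |α₁ − α₂|·ΔT = P·[1/(A₁E₁) + 1/(A₂E₂)].
|α₁ − α₂|·ΔT = 14.3×10⁻⁶ × 60 = 0.000858.
1/(A₁E₁) + 1/(A₂E₂) = 1/(775×203×10³) + 1/(2025×45×10³) = 1.733×10⁻⁸ N⁻¹.
So P = 0.000858 / 1.733×10⁻⁸ = 49.51 kN.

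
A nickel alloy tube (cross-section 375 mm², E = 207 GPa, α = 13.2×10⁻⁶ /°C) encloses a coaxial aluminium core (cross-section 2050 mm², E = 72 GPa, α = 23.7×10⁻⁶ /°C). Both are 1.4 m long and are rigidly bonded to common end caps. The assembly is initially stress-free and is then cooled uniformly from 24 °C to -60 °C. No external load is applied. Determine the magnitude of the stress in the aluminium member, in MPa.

Equilibrium of a rigid end plate with no external load gives equal and opposite internal forces ±P in the two members. Since α_{aluminium} > α_{nickel alloy}, cooling drives the aluminium into tension and the nickel alloy into compression.
Compatibility of the two members (thermal + elastic change equal): (α₁ − α₂)ΔT = P·[1/(A₁E₁) + 1/(A₂E₂)].
|α₁ − α₂|·ΔT = 10.5×10⁻⁶ × 84 = 0.000882.
1/(A₁E₁) + 1/(A₂E₂) = 1/(375×207×10³) + 1/(2050×72×10³) = 1.966×10⁻⁸ N⁻¹.
So P = 0.000882 / 1.966×10⁻⁸ = 44.87 kN.
σ_{aluminium} = P/A₂ = 44870/2050 = 21.89 MPa, tensile.

σ ≈ 21.9 MPa (tensile)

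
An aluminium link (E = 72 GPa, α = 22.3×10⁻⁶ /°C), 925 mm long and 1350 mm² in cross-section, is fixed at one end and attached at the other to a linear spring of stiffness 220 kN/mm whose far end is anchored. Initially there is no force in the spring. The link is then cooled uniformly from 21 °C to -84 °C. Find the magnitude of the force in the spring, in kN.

P ≈ 154 kN

Free thermal contraction: δ_free = αΔT L = 22.3×10⁻⁶ × 105 × 925 = 2.166 mm.
Let P be the tensile force in the spring. The link extends elastically by PL/(AE) and the spring stretches by P/k; together these equal δ_free.
So P = δ_free / [L/(AE) + 1/k] = 2.166 / [ 925/(1350×72×10³) + 1/(220×10³) ].
P = 2.166 / 1.406×10⁻⁵ = 154000 N.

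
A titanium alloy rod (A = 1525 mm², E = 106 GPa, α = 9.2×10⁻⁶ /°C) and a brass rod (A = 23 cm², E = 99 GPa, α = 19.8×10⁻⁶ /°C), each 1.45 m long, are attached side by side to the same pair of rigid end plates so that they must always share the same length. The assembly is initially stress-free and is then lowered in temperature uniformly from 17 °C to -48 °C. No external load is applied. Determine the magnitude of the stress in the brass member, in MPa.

σ ≈ 28.3 MPa (tensile)

Equilibrium of a rigid end plate with no external load gives equal and opposite internal forces ±P in the two members. Since α_{brass} > α_{titanium alloy}, cooling drives the brass into tension and the titanium alloy into compression.
Equating the net (thermal + elastic) strains gives |α₁ − α₂|·ΔT = P·[1/(A₁E₁) + 1/(A₂E₂)].
|α₁ − α₂|·ΔT = 10.6×10⁻⁶ × 65 = 0.000689.
1/(A₁E₁) + 1/(A₂E₂) = 1/(1525×106×10³) + 1/(2300×99×10³) = 1.058×10⁻⁸ N⁻¹.
So P = 0.000689 / 1.058×10⁻⁸ = 65.14 kN.
σ_{brass} = P/A₂ = 65140/2300 = 28.32 MPa, tensile.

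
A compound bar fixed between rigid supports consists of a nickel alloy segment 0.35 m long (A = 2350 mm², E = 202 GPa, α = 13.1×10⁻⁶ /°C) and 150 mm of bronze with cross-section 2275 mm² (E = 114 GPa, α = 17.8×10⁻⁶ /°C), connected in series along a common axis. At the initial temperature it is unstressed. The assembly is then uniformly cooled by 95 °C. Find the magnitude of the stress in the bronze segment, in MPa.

With the walls removed the bar would change length by δ_free = Σ αᵢΔT Lᵢ = 13.1×10⁻⁶×95×350 + 17.8×10⁻⁶×95×150 = 0.6892 mm.
The walls prevent any net length change, so an axial force P (same in every segment) develops. Compatibility: P · Σ Lᵢ/(AᵢEᵢ) = δ_free.
The series flexibility is Σ Lᵢ/(AᵢEᵢ) = 350/(2350×202×10³) + 150/(2275×114×10³) = 1.316×10⁻⁶ mm/N.
P = 0.6892 / 1.316×10⁻⁶ = 523900 N = 523.9 kN, tensile.
σ_{bronze} = P / A = 523900 / 2275 = 230.3 MPa.

σ ≈ 230 MPa (tensile)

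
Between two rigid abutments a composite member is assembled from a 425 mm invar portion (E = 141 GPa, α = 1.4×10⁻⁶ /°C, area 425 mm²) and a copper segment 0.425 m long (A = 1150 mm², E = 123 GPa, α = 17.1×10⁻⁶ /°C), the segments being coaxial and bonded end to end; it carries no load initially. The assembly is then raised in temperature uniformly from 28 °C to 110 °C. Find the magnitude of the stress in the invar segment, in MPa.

With the walls removed the bar would change length by δ_free = Σ αᵢΔT Lᵢ = 1.4×10⁻⁶×82×425 + 17.1×10⁻⁶×82×425 = 0.6447 mm.
The walls prevent any net length change, so an axial force P (same in every segment) develops. Compatibility: P · Σ Lᵢ/(AᵢEᵢ) = δ_free.
Σ Lᵢ/(AᵢEᵢ) = 425/(425×141×10³) + 425/(1150×123×10³) = 1.01×10⁻⁵ mm/N.
Hence P = δ_free / Σ(L/AE) = 0.6447/1.01×10⁻⁵ = 63.85 kN (compressive).
σ_{invar} = P / A = 63850 / 425 = 150.2 MPa.

σ ≈ 150 MPa (compressive)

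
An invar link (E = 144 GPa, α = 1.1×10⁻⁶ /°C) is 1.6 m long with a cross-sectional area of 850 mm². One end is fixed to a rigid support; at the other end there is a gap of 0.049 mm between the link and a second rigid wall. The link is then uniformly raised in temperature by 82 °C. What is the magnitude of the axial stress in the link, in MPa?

If the wall were absent the link would grow by αΔT L = 1.1×10⁻⁶ × 82 × 1600 = 0.1443 mm.
This exceeds the 0.049 mm gap, so the wall pushes back. The portion of expansion that must be recovered elastically is δ_free − gap = 0.1443 − 0.049 = 0.09532 mm.
So σ = E(δ_free − g)/L = 144×10³ × 0.09532/1600 = 8.579 MPa.

σ ≈ 8.58 MPa (compressive)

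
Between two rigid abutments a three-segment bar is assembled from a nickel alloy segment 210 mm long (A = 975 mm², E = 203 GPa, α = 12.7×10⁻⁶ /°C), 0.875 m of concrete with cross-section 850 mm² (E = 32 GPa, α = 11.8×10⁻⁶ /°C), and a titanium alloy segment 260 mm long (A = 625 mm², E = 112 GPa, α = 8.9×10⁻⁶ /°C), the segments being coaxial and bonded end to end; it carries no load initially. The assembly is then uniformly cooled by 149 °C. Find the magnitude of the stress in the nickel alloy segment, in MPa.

σ ≈ 63.3 MPa (tensile)

If the supports were absent, the total length change would be Σ αᵢΔT Lᵢ = 12.7×10⁻⁶×149×210 + 11.8×10⁻⁶×149×875 + 8.9×10⁻⁶×149×260 = 2.281 mm.
The walls prevent any net length change, so an axial force P (same in every segment) develops. Compatibility: P · Σ Lᵢ/(AᵢEᵢ) = δ_free.
The series flexibility is Σ Lᵢ/(AᵢEᵢ) = 210/(975×203×10³) + 875/(850×32×10³) + 260/(625×112×10³) = 3.694×10⁻⁵ mm/N.
Hence P = δ_free / Σ(L/AE) = 2.281/3.694×10⁻⁵ = 61.73 kN (tensile).
σ_{nickel alloy} = P / A = 61730 / 975 = 63.31 MPa.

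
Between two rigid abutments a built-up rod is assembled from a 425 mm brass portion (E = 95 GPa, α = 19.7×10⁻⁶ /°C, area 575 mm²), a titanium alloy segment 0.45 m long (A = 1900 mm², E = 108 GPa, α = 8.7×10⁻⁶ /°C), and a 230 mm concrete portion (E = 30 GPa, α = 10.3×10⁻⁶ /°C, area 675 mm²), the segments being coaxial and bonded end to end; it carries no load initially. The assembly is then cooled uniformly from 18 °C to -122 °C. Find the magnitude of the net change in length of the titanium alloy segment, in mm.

|ΔL| ≈ 0.337 mm

Free thermal contraction of the whole bar: Σ αᵢΔT Lᵢ = 19.7×10⁻⁶×140×425 + 8.7×10⁻⁶×140×450 + 10.3×10⁻⁶×140×230 = 2.052 mm.
The walls prevent any net length change, so an axial force P (same in every segment) develops. Compatibility: P · Σ Lᵢ/(AᵢEᵢ) = δ_free.
Σ Lᵢ/(AᵢEᵢ) = 425/(575×95×10³) + 450/(1900×108×10³) + 230/(675×30×10³) = 2.133×10⁻⁵ mm/N.
So P = 2.052 / 2.133×10⁻⁵ = 96.19 kN, tensile.
For the titanium alloy segment, free thermal change = 8.7×10⁻⁶×140×450 = 0.5481 mm and elastic change from P = 96190×450/(1900×108×10³) = 0.2109 mm; these oppose, so the net change is 0.337 mm (segment shortens).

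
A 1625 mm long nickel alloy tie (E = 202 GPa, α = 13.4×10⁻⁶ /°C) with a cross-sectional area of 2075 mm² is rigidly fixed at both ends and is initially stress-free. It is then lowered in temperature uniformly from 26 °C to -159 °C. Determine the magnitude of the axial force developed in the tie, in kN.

With zero net strain, σ = E·αΔT = 202 GPa × 13.4×10⁻⁶ × 185 = 500.8 MPa.
Then P = σA = 500.8 × 2075 mm² = 1039 kN, tensile.

P ≈ 1040 kN (tensile)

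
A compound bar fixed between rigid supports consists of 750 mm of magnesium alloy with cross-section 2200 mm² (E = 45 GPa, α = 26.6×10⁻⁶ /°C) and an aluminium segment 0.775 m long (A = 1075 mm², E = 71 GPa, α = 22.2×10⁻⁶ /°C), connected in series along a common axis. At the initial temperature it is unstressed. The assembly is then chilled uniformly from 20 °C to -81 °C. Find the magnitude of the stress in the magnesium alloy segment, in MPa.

Free thermal contraction of the whole bar: Σ αᵢΔT Lᵢ = 26.6×10⁻⁶×101×750 + 22.2×10⁻⁶×101×775 = 3.753 mm.
Since the ends are fixed, an axial force P builds up, equal in every segment, with P · Σ Lᵢ/(AᵢEᵢ) = δ_free.
Σ Lᵢ/(AᵢEᵢ) = 750/(2200×45×10³) + 775/(1075×71×10³) = 1.773×10⁻⁵ mm/N.
Hence P = δ_free / Σ(L/AE) = 3.753/1.773×10⁻⁵ = 211.7 kN (tensile).
σ_{magnesium alloy} = P / A = 211700 / 2200 = 96.21 MPa.

σ ≈ 96.2 MPa (tensile)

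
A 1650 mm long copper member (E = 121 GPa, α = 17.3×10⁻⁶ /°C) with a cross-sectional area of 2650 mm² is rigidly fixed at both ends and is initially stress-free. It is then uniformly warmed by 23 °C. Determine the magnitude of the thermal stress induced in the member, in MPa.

σ ≈ 48.1 MPa (compressive)

The supports are rigid, so the total axial strain is zero. The restrained thermal strain is ε = αΔT = 17.3×10⁻⁶ × 23 = 397.9×10⁻⁶.
σ = EαΔT = 121×10³ × 17.3×10⁻⁶ × 23 = 48.15 MPa (compressive; the member is trying to expand).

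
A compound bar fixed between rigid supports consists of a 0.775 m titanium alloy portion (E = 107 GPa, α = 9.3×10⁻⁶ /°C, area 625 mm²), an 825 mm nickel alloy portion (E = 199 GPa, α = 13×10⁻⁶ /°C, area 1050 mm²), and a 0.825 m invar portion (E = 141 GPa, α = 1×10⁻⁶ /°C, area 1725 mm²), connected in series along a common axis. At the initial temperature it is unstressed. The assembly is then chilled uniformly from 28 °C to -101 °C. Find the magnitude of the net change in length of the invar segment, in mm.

If the supports were absent, the total length change would be Σ αᵢΔT Lᵢ = 9.3×10⁻⁶×129×775 + 13×10⁻⁶×129×825 + 1×10⁻⁶×129×825 = 2.42 mm.
Since the ends are fixed, an axial force P builds up, equal in every segment, with P · Σ Lᵢ/(AᵢEᵢ) = δ_free.
Σ Lᵢ/(AᵢEᵢ) = 775/(625×107×10³) + 825/(1050×199×10³) + 825/(1725×141×10³) = 1.893×10⁻⁵ mm/N.
P = 2.42 / 1.893×10⁻⁵ = 127800 N = 127.8 kN, tensile.
For the invar segment, free thermal change = 1×10⁻⁶×129×825 = 0.1064 mm and elastic change from P = 127800×825/(1725×141×10³) = 0.4336 mm; these oppose, so the net change is 0.327 mm (segment lengthens).

|ΔL| ≈ 0.327 mm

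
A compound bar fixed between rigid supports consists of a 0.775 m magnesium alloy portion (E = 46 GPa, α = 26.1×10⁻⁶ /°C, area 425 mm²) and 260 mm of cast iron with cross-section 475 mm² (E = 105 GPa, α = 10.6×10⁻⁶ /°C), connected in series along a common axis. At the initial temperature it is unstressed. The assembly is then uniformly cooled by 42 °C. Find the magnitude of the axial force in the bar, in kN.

P ≈ 21.5 kN (tensile)

If the supports were absent, the total length change would be Σ αᵢΔT Lᵢ = 26.1×10⁻⁶×42×775 + 10.6×10⁻⁶×42×260 = 0.9653 mm.
The walls prevent any net length change, so an axial force P (same in every segment) develops. Compatibility: P · Σ Lᵢ/(AᵢEᵢ) = δ_free.
The series flexibility is Σ Lᵢ/(AᵢEᵢ) = 775/(425×46×10³) + 260/(475×105×10³) = 4.485×10⁻⁵ mm/N.
P = 0.9653 / 4.485×10⁻⁵ = 21520 N = 21.52 kN, tensile.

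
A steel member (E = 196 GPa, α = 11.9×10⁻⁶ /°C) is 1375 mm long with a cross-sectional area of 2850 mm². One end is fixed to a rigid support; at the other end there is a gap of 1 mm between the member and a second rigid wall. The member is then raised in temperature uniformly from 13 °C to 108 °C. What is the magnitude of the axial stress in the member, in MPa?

σ ≈ 79 MPa (compressive)

Unrestrained expansion: δ_free = αΔT L = 11.9×10⁻⁶ × 95 × 1375 = 1.554 mm.
The gap closes (δ_free > 1 mm) and the wall then resists a further 1.554 − 1 = 0.5544 mm of expansion.
So σ = E(δ_free − g)/L = 196×10³ × 0.5544/1375 = 79.03 MPa.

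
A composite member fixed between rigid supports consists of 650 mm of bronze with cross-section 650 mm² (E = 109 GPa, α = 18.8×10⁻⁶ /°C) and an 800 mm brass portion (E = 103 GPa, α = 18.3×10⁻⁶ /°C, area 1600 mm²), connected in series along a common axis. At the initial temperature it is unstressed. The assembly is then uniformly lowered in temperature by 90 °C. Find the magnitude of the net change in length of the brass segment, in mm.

If the supports were absent, the total length change would be Σ αᵢΔT Lᵢ = 18.8×10⁻⁶×90×650 + 18.3×10⁻⁶×90×800 = 2.417 mm.
Since the ends are fixed, an axial force P builds up, equal in every segment, with P · Σ Lᵢ/(AᵢEᵢ) = δ_free.
The series flexibility is Σ Lᵢ/(AᵢEᵢ) = 650/(650×109×10³) + 800/(1600×103×10³) = 1.403×10⁻⁵ mm/N.
P = 2.417 / 1.403×10⁻⁵ = 172300 N = 172.3 kN, tensile.
For the brass segment, free thermal change = 18.3×10⁻⁶×90×800 = 1.318 mm and elastic change from P = 172300×800/(1600×103×10³) = 0.8365 mm; these oppose, so the net change is 0.481 mm (segment shortens).

|ΔL| ≈ 0.481 mm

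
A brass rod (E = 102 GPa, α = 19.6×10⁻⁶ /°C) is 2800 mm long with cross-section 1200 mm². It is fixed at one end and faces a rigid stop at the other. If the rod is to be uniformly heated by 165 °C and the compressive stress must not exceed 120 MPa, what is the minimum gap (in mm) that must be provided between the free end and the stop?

g ≈ 5.76 mm

With no wall the rod would lengthen by αΔT L = 19.6×10⁻⁶ × 165 × 2800 = 9.055 mm.
At the allowable stress the elastic shortening the wall may impose is σL/E = 120 × 2800 / (102×10³) = 3.294 mm.
So the gap has to take up the difference, g_min = δ_free − σL/E = 9.055 − 3.294 = 5.761 mm.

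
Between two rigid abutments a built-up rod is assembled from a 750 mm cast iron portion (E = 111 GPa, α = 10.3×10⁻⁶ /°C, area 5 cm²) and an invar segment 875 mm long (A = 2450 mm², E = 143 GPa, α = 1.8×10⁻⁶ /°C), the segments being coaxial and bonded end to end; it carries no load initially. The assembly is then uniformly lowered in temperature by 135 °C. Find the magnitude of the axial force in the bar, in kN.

P ≈ 78.4 kN (tensile)

With the walls removed the bar would change length by δ_free = Σ αᵢΔT Lᵢ = 10.3×10⁻⁶×135×750 + 1.8×10⁻⁶×135×875 = 1.256 mm.
The walls prevent any net length change, so an axial force P (same in every segment) develops. Compatibility: P · Σ Lᵢ/(AᵢEᵢ) = δ_free.
Σ Lᵢ/(AᵢEᵢ) = 750/(500×111×10³) + 875/(2450×143×10³) = 1.601×10⁻⁵ mm/N.
P = 1.256 / 1.601×10⁻⁵ = 78410 N = 78.41 kN, tensile.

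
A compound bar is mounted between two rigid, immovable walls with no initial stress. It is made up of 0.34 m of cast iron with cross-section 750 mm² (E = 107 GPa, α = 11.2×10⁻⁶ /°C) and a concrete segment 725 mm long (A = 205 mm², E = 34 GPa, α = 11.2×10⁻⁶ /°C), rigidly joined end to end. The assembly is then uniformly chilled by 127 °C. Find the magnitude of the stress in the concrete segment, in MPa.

σ ≈ 68.3 MPa (tensile)

Free thermal contraction of the whole bar: Σ αᵢΔT Lᵢ = 11.2×10⁻⁶×127×340 + 11.2×10⁻⁶×127×725 = 1.515 mm.
The walls prevent any net length change, so an axial force P (same in every segment) develops. Compatibility: P · Σ Lᵢ/(AᵢEᵢ) = δ_free.
Σ Lᵢ/(AᵢEᵢ) = 340/(750×107×10³) + 725/(205×34×10³) = 0.0001083 mm/N.
Hence P = δ_free / Σ(L/AE) = 1.515/0.0001083 = 13.99 kN (tensile).
σ_{concrete} = P / A = 13990 / 205 = 68.26 MPa.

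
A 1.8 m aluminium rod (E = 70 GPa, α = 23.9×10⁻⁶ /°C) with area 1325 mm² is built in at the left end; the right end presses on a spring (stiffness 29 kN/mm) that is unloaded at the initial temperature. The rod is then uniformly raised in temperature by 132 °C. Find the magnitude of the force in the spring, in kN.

If the spring were absent the rod would lengthen by αΔT L = 23.9×10⁻⁶ × 132 × 1800 = 5.679 mm.
Let P be the compressive force at the spring. The rod shortens elastically by PL/(AE) and the spring compresses by P/k; together these equal δ_free.
P [ L/(AE) + 1/k ] = δ_free → P [ 1800/(1325×70×10³) + 1/(29×10³) ] = 5.679.
P = 5.679 / 5.389×10⁻⁵ = 105400 N.

P ≈ 105 kN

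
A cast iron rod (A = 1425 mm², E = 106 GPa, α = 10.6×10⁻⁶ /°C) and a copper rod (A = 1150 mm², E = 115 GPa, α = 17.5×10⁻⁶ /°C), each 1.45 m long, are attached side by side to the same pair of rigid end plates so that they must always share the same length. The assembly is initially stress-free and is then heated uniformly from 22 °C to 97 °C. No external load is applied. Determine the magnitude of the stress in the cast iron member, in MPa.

σ ≈ 25.6 MPa (tensile)

Equilibrium of a rigid end plate with no external load gives equal and opposite internal forces ±P in the two members. Since α_{copper} > α_{cast iron}, heating drives the copper into compression and the cast iron into tension.
Setting the final lengths equal and cancelling L: (α₁ − α₂)ΔT = P/(A₁E₁) + P/(A₂E₂).
|α₁ − α₂|·ΔT = 6.9×10⁻⁶ × 75 = 0.0005175.
1/(A₁E₁) + 1/(A₂E₂) = 1/(1425×106×10³) + 1/(1150×115×10³) = 1.418×10⁻⁸ N⁻¹.
So P = 0.0005175 / 1.418×10⁻⁸ = 36.49 kN.
σ_{cast iron} = P/A₁ = 36490/1425 = 25.61 MPa, tensile.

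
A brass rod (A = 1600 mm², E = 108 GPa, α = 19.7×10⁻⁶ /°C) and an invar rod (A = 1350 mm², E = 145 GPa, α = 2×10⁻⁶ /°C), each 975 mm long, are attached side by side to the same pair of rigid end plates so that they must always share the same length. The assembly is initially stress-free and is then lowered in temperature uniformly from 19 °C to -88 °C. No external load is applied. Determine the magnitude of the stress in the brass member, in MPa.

Both members must finish at the same length. With the larger α, the brass tends to over-contract; the plates restrain it, putting the brass in tension and the invar in compression. With no external load the two internal forces are equal and opposite, magnitude P.
Equating the net (thermal + elastic) strains gives |α₁ − α₂|·ΔT = P·[1/(A₁E₁) + 1/(A₂E₂)].
|α₁ − α₂|·ΔT = 17.7×10⁻⁶ × 107 = 0.001894.
1/(A₁E₁) + 1/(A₂E₂) = 1/(1600×108×10³) + 1/(1350×145×10³) = 1.09×10⁻⁸ N⁻¹.
So P = 0.001894 / 1.09×10⁻⁸ = 173.8 kN.
σ_{brass} = P/A₁ = 173800/1600 = 108.6 MPa, tensile.

σ ≈ 109 MPa (tensile)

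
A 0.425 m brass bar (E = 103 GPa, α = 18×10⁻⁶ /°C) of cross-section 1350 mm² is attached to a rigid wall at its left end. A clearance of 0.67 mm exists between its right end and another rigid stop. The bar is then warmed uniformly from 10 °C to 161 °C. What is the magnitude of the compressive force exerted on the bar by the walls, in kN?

Free thermal elongation = αΔT L = 18×10⁻⁶ × 151 × 425 = 1.155 mm.
The gap closes (δ_free > 0.67 mm) and the wall then resists a further 1.155 − 0.67 = 0.4851 mm of expansion.
So σ = E(δ_free − g)/L = 103×10³ × 0.4851/425 = 117.6 MPa.
P = σA = 117.6 × 1350 = 158.7 kN.

P ≈ 159 kN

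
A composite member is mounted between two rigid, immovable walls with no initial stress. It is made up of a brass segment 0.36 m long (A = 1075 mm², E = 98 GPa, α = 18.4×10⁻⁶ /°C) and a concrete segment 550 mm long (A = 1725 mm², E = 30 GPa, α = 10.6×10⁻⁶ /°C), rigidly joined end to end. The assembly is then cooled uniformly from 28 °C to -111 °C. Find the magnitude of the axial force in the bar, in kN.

Free thermal contraction of the whole bar: Σ αᵢΔT Lᵢ = 18.4×10⁻⁶×139×360 + 10.6×10⁻⁶×139×550 = 1.731 mm.
The rigid supports impose zero overall length change; the single axial force P common to all segments must satisfy P Σ Lᵢ/(AᵢEᵢ) = δ_free.
The series flexibility is Σ Lᵢ/(AᵢEᵢ) = 360/(1075×98×10³) + 550/(1725×30×10³) = 1.405×10⁻⁵ mm/N.
P = 1.731 / 1.405×10⁻⁵ = 123300 N = 123.3 kN, tensile.

P ≈ 123 kN (tensile)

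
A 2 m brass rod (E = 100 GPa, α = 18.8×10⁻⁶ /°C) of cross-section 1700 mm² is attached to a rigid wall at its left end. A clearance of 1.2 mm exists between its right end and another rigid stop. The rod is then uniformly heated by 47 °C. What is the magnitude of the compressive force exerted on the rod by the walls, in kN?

P ≈ 48.2 kN

If the wall were absent the rod would grow by αΔT L = 18.8×10⁻⁶ × 47 × 2000 = 1.767 mm.
The gap closes (δ_free > 1.2 mm) and the wall then resists a further 1.767 − 1.2 = 0.5672 mm of expansion.
Compatibility: PL/(AE) = 0.5672 mm, so σ = P/A = E × (0.5672/2000) = 28.36 MPa.
P = σA = 28.36 × 1700 = 48.21 kN.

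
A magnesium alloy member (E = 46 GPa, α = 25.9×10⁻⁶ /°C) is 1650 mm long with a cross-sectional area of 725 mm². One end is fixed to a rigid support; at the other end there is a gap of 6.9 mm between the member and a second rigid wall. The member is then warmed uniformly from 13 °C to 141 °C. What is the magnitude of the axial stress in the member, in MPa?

Unrestrained expansion: δ_free = αΔT L = 25.9×10⁻⁶ × 128 × 1650 = 5.47 mm.
Since δ_free = 5.47 mm is less than the 6.9 mm gap, the member never touches the wall. No axial force develops.

σ ≈ 0 MPa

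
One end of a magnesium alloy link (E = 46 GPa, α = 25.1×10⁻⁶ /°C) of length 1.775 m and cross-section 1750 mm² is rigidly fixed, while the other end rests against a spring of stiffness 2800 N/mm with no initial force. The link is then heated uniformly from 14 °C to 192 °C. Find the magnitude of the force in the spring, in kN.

If the spring were absent the link would lengthen by αΔT L = 25.1×10⁻⁶ × 178 × 1775 = 7.93 mm.
With a force P in the spring, the elastic change of the link is PL/(AE) and that of the spring is P/k; compatibility requires their sum to equal δ_free.
So P = δ_free / [L/(AE) + 1/k] = 7.93 / [ 1775/(1750×46×10³) + 1/(2800) ].
P = 7.93 / 0.0003792 = 20910 N.

P ≈ 20.9 kN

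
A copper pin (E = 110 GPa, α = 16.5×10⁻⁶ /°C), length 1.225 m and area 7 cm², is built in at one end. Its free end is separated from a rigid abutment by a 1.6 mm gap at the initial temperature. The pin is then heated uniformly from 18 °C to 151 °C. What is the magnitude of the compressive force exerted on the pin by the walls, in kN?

Free thermal elongation = αΔT L = 16.5×10⁻⁶ × 133 × 1225 = 2.688 mm.
This exceeds the 1.6 mm gap, so the wall pushes back. The portion of expansion that must be recovered elastically is δ_free − gap = 2.688 − 1.6 = 1.088 mm.
That suppressed elongation corresponds to σ = E·Δ/L = 110×10³ × 1.088/1225 = 97.72 MPa.
P = σA = 97.72 × 700 = 68.41 kN.

P ≈ 68.4 kN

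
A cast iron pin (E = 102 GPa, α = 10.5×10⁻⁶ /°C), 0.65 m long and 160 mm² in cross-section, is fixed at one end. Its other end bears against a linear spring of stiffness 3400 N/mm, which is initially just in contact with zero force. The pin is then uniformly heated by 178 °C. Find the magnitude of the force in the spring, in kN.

Free thermal expansion: δ_free = αΔT L = 10.5×10⁻⁶ × 178 × 650 = 1.215 mm.
Let P be the compressive force at the spring. The pin shortens elastically by PL/(AE) and the spring compresses by P/k; together these equal δ_free.
So P = δ_free / [L/(AE) + 1/k] = 1.215 / [ 650/(160×102×10³) + 1/(3400) ].
P = 1.215 / 0.0003339 = 3638 N.

P ≈ 3.64 kN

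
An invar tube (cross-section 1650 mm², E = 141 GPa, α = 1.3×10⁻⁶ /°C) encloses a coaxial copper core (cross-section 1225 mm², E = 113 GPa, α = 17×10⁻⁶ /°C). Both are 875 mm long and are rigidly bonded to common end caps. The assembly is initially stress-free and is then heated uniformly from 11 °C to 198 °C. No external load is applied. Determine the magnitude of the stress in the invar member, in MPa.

Equilibrium of a rigid end plate with no external load gives equal and opposite internal forces ±P in the two members. Since α_{copper} > α_{invar}, heating drives the copper into compression and the invar into tension.
Equating the net (thermal + elastic) strains gives |α₁ − α₂|·ΔT = P·[1/(A₁E₁) + 1/(A₂E₂)].
|α₁ − α₂|·ΔT = 15.7×10⁻⁶ × 187 = 0.002936.
1/(A₁E₁) + 1/(A₂E₂) = 1/(1650×141×10³) + 1/(1225×113×10³) = 1.152×10⁻⁸ N⁻¹.
So P = 0.002936 / 1.152×10⁻⁸ = 254.8 kN.
σ_{invar} = P/A₁ = 254800/1650 = 154.4 MPa, tensile.

σ ≈ 154 MPa (tensile)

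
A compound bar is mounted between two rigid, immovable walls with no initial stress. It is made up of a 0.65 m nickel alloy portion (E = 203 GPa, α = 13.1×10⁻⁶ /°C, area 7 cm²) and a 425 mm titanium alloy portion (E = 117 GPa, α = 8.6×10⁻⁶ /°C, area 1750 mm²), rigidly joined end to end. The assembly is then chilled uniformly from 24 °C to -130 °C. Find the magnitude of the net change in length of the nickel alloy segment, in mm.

|ΔL| ≈ 0.0221 mm

If the supports were absent, the total length change would be Σ αᵢΔT Lᵢ = 13.1×10⁻⁶×154×650 + 8.6×10⁻⁶×154×425 = 1.874 mm.
The rigid supports impose zero overall length change; the single axial force P common to all segments must satisfy P Σ Lᵢ/(AᵢEᵢ) = δ_free.
Σ Lᵢ/(AᵢEᵢ) = 650/(700×203×10³) + 425/(1750×117×10³) = 6.65×10⁻⁶ mm/N.
P = 1.874 / 6.65×10⁻⁶ = 281800 N = 281.8 kN, tensile.
For the nickel alloy segment, free thermal change = 13.1×10⁻⁶×154×650 = 1.311 mm and elastic change from P = 281800×650/(700×203×10³) = 1.289 mm; these oppose, so the net change is 0.0221 mm (segment shortens).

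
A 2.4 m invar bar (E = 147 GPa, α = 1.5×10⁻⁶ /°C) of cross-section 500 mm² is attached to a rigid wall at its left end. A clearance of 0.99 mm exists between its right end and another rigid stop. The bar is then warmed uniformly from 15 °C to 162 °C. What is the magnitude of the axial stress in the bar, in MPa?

σ ≈ 0 MPa

Free thermal elongation = αΔT L = 1.5×10⁻⁶ × 147 × 2400 = 0.5292 mm.
Since δ_free = 0.529 mm is less than the 0.99 mm gap, the bar never touches the wall. No axial force develops.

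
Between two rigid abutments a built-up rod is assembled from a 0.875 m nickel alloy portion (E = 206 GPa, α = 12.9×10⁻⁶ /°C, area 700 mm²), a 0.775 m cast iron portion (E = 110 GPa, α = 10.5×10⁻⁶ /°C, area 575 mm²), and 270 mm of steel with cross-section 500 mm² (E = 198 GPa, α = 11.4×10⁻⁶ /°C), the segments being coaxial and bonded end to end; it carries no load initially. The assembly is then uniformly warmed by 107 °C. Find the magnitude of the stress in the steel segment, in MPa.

Free thermal expansion of the whole bar: Σ αᵢΔT Lᵢ = 12.9×10⁻⁶×107×875 + 10.5×10⁻⁶×107×775 + 11.4×10⁻⁶×107×270 = 2.408 mm.
The walls prevent any net length change, so an axial force P (same in every segment) develops. Compatibility: P · Σ Lᵢ/(AᵢEᵢ) = δ_free.
Σ Lᵢ/(AᵢEᵢ) = 875/(700×206×10³) + 775/(575×110×10³) + 270/(500×198×10³) = 2.105×10⁻⁵ mm/N.
So P = 2.408 / 2.105×10⁻⁵ = 114.4 kN, compressive.
σ_{steel} = P / A = 114400 / 500 = 228.8 MPa.

σ ≈ 229 MPa (compressive)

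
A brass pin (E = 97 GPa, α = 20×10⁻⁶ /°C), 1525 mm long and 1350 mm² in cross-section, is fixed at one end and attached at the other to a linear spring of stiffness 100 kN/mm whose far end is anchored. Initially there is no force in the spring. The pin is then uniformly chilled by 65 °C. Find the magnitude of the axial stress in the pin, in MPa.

σ ≈ 67.8 MPa (tensile)

If the spring were absent the pin would shorten by αΔT L = 20×10⁻⁶ × 65 × 1525 = 1.982 mm.
With a force P in the spring, the elastic change of the pin is PL/(AE) and that of the spring is P/k; compatibility requires their sum to equal δ_free.
So P = δ_free / [L/(AE) + 1/k] = 1.982 / [ 1525/(1350×97×10³) + 1/(100×10³) ].
P = 1.982 / 2.165×10⁻⁵ = 91590 N.
σ = P/A = 91590/1350 = 67.84 MPa.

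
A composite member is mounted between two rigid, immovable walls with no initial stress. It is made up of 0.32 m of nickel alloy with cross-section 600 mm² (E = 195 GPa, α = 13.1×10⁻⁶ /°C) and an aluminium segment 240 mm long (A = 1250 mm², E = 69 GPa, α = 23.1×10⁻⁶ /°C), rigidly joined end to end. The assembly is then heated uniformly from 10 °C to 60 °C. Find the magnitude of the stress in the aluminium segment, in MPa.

σ ≈ 70.6 MPa (compressive)

Free thermal expansion of the whole bar: Σ αᵢΔT Lᵢ = 13.1×10⁻⁶×50×320 + 23.1×10⁻⁶×50×240 = 0.4868 mm.
Since the ends are fixed, an axial force P builds up, equal in every segment, with P · Σ Lᵢ/(AᵢEᵢ) = δ_free.
The series flexibility is Σ Lᵢ/(AᵢEᵢ) = 320/(600×195×10³) + 240/(1250×69×10³) = 5.518×10⁻⁶ mm/N.
P = 0.4868 / 5.518×10⁻⁶ = 88230 N = 88.23 kN, compressive.
σ_{aluminium} = P / A = 88230 / 1250 = 70.58 MPa.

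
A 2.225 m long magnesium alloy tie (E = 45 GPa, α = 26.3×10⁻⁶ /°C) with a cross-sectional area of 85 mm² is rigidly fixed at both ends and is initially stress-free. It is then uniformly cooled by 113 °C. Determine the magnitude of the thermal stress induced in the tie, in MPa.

σ ≈ 134 MPa (tensile)

The supports are rigid, so the total axial strain is zero. The restrained thermal strain is ε = αΔT = 26.3×10⁻⁶ × 113 = 2971.9×10⁻⁶.
Hence σ = E·αΔT = 45×10³ × 2971.9×10⁻⁶ = 133.7 MPa, tensile.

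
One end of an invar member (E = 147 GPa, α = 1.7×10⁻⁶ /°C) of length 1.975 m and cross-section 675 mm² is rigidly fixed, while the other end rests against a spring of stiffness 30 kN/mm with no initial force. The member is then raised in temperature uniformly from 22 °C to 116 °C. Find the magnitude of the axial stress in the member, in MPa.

The unrestrained thermal change is αΔT L = 1.7×10⁻⁶ × 94 × 1975 = 0.3156 mm.
Let P be the compressive force at the spring. The member shortens elastically by PL/(AE) and the spring compresses by P/k; together these equal δ_free.
So P = δ_free / [L/(AE) + 1/k] = 0.3156 / [ 1975/(675×147×10³) + 1/(30×10³) ].
P = 0.3156 / 5.324×10⁻⁵ = 5928 N.
σ = P/A = 5928/675 = 8.783 MPa.

σ ≈ 8.78 MPa (compressive)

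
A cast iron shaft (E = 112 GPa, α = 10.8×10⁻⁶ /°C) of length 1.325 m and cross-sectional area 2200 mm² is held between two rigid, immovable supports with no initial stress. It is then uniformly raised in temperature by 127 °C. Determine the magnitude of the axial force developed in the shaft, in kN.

P ≈ 338 kN (compressive)

The ends cannot move, so σ = EαΔT = 112×10³ × 10.8×10⁻⁶ × 127 = 153.6 MPa.
Then P = σA = 153.6 × 2200 mm² = 338 kN, compressive.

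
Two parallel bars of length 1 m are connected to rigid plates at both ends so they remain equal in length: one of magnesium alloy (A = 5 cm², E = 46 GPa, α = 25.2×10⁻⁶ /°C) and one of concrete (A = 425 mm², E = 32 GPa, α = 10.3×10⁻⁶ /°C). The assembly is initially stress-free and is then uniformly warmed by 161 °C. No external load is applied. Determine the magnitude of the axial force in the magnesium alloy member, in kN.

Equilibrium of a rigid end plate with no external load gives equal and opposite internal forces ±P in the two members. Since α_{magnesium alloy} > α_{concrete}, heating drives the magnesium alloy into compression and the concrete into tension.
Compatibility of the two members (thermal + elastic change equal): (α₁ − α₂)ΔT = P·[1/(A₁E₁) + 1/(A₂E₂)].
|α₁ − α₂|·ΔT = 14.9×10⁻⁶ × 161 = 0.002399.
1/(A₁E₁) + 1/(A₂E₂) = 1/(500×46×10³) + 1/(425×32×10³) = 1.17×10⁻⁷ N⁻¹.
P = 0.002399 / 1.17×10⁻⁷ = 20500 N = 20.5 kN.

P ≈ 20.5 kN (compressive in the magnesium alloy)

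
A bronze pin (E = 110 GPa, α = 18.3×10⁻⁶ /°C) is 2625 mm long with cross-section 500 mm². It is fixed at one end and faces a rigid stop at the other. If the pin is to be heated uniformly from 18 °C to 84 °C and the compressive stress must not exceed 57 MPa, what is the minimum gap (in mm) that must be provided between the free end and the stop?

Free expansion if unrestrained: δ_free = αΔT L = 18.3×10⁻⁶ × 66 × 2625 = 3.17 mm.
A stress of 57 MPa corresponds to the wall pushing the pin back by σL/E = 57×2625/(110×10³) = 1.36 mm.
So the gap has to take up the difference, g_min = δ_free − σL/E = 3.17 − 1.36 = 1.81 mm.

g ≈ 1.81 mm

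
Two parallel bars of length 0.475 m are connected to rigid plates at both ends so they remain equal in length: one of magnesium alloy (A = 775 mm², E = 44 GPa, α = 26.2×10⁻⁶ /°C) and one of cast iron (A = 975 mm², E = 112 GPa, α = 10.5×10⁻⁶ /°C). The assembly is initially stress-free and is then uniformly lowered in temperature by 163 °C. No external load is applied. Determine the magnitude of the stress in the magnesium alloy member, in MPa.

Equilibrium of a rigid end plate with no external load gives equal and opposite internal forces ±P in the two members. Since α_{magnesium alloy} > α_{cast iron}, cooling drives the magnesium alloy into tension and the cast iron into compression.
Equating the net (thermal + elastic) strains gives |α₁ − α₂|·ΔT = P·[1/(A₁E₁) + 1/(A₂E₂)].
|α₁ − α₂|·ΔT = 15.7×10⁻⁶ × 163 = 0.002559.
1/(A₁E₁) + 1/(A₂E₂) = 1/(775×44×10³) + 1/(975×112×10³) = 3.848×10⁻⁸ N⁻¹.
P = 0.002559 / 3.848×10⁻⁸ = 66500 N = 66.5 kN.
σ_{magnesium alloy} = P/A₁ = 66500/775 = 85.81 MPa, tensile.

σ ≈ 85.8 MPa (tensile)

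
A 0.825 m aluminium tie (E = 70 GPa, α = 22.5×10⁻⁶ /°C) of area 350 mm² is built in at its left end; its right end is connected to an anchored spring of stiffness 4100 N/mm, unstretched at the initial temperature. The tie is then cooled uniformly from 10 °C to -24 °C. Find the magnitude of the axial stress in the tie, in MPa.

σ ≈ 6.5 MPa (tensile)

If the spring were absent the tie would shorten by αΔT L = 22.5×10⁻⁶ × 34 × 825 = 0.6311 mm.
Let P be the tensile force in the spring. The tie extends elastically by PL/(AE) and the spring stretches by P/k; together these equal δ_free.
P [ L/(AE) + 1/k ] = δ_free → P [ 825/(350×70×10³) + 1/(4100) ] = 0.6311.
P = 0.6311 / 0.0002776 = 2274 N.
σ = P/A = 2274/350 = 6.496 MPa.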